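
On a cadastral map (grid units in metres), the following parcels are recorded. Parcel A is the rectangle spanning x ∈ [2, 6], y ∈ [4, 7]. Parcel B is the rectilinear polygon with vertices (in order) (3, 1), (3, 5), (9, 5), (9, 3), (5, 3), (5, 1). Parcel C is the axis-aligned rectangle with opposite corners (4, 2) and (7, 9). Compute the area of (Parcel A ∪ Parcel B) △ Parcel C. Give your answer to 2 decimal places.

24.00

|Parcel A ∪ Parcel B| = 25.
|(Parcel A ∪ Parcel B) ∩ Parcel C| = 11.
|(Parcel A ∪ Parcel B) △ Parcel C| = 25 + 21 − 22 = 24.00.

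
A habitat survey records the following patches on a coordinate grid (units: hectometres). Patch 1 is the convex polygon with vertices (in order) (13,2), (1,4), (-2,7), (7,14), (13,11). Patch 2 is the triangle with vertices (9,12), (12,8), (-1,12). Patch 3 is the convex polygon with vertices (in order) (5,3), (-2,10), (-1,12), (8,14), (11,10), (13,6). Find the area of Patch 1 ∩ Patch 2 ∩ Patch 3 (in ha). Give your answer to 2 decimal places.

The intersection is the polygon with vertices (9,12), (12,8), (2.89,10.803), (4.429,12).
By the shoelace formula its area is 16.75.

16.75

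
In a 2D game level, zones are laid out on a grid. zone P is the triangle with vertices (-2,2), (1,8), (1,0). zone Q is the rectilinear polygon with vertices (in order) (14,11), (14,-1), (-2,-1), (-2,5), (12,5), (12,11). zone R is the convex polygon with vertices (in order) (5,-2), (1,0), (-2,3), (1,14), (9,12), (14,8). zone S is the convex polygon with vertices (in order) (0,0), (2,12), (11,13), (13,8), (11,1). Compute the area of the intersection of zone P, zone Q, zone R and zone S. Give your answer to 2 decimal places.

The intersection is the polygon with vertices (1,0.091), (0.917,0.083), (0.143,0.857), (0.833,5), (1,5).
By the shoelace formula its area is 2.48.

2.48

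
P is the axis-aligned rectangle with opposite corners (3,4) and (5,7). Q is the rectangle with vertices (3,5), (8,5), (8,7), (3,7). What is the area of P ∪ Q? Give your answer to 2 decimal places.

12.00

By inclusion–exclusion:
Individual areas: |P| = 6, |Q| = 10.
|P∩Q|: x∈[3,5], y∈[5,7] → 2·2 = 4.
|P ∪ Q| = 16 − 4 = 12.00.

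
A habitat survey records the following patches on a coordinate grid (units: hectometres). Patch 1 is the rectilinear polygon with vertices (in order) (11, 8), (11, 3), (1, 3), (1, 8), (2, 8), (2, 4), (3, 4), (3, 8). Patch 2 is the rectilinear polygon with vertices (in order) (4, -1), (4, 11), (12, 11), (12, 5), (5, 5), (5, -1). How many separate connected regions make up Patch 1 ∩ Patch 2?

1

Patch 1 ∩ Patch 2 is a single connected region.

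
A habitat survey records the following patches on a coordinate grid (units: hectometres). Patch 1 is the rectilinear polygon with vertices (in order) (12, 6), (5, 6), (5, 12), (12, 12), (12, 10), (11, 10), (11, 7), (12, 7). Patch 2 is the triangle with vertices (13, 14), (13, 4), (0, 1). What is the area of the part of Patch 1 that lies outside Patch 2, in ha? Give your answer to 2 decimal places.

|Patch 1| = 39, |Patch 1∩Patch 2| = 21.
|Patch 1 ∖ Patch 2| = |Patch 1| − |Patch 1∩Patch 2| = 39 − 21 = 18.00.

18.00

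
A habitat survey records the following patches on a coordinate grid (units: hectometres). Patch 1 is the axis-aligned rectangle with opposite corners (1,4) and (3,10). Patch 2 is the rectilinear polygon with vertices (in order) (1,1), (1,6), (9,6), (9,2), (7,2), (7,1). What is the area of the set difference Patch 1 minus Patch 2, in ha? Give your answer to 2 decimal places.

|Patch 1| = 12, |Patch 1∩Patch 2| = 4.
|Patch 1 ∖ Patch 2| = |Patch 1| − |Patch 1∩Patch 2| = 12 − 4 = 8.00.

8.00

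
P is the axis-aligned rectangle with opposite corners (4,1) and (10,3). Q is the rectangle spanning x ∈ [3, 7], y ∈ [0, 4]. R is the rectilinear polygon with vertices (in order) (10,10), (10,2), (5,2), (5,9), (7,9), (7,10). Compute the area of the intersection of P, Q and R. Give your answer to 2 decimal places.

2.00

The intersection is the polygon with vertices (7,3), (7,2), (5,2), (5,3).
By the shoelace formula its area is 2.00.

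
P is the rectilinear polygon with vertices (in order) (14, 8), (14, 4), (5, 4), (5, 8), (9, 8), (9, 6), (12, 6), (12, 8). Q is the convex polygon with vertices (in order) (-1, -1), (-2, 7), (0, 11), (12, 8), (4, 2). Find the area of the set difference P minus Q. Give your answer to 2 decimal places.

|P| = 30, |P∩Q| = 14.
|P ∖ Q| = |P| − |P∩Q| = 30 − 14 = 16.00.

16.00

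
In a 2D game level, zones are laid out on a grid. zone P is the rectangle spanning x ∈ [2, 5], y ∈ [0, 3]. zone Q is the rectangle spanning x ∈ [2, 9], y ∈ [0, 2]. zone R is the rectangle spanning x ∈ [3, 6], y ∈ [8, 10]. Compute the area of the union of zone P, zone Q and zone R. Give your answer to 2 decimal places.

By inclusion–exclusion:
Individual areas: |zone P| = 9, |zone Q| = 14, |zone R| = 6.
|zone P∩zone Q|: x∈[2,5], y∈[0,2] → 3·2 = 6.
|zone P∩zone R| = 0 (no overlap).
|zone Q∩zone R| = 0 (no overlap).
|zone P∩zone Q∩zone R| = 0.
|zone P ∪ zone Q ∪ zone R| = 29 − 6 + 0 = 23.00.

23.00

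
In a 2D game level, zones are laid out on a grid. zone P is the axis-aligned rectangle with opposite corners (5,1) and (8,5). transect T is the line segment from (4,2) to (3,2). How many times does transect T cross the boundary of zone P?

0

The segment lies entirely outside zone P and never meets its boundary.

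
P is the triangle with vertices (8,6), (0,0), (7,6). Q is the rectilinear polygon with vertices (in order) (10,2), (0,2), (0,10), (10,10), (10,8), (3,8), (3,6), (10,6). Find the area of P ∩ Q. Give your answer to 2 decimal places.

2.67

The intersection is the polygon with vertices (2.667,2), (2.333,2), (7,6), (8,6).
By the shoelace formula its area is 2.67.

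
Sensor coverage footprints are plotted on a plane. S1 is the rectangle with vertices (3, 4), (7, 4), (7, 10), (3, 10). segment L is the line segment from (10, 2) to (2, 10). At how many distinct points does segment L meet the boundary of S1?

2

The segment meets the boundary at (3,9), (7,5).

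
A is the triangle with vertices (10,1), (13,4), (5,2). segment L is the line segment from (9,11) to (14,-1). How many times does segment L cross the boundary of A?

2

The segment meets the boundary at (12.235,3.235), (12.019,3.755).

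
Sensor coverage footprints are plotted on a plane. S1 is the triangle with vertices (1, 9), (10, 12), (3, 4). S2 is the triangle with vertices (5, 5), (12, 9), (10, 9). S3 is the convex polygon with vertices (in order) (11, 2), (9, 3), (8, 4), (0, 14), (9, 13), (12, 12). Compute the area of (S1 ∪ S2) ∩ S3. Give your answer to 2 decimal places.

15.52

|S1 ∪ S2| = 29.5.
|(S1 ∪ S2) ∩ S3| = 15.52.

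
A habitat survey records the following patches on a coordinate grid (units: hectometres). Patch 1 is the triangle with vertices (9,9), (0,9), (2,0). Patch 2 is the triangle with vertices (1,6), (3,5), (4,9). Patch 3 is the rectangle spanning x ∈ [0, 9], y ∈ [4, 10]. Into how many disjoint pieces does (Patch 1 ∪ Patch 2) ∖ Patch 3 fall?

1

(Patch 1 ∪ Patch 2) ∖ Patch 3 is a single connected region.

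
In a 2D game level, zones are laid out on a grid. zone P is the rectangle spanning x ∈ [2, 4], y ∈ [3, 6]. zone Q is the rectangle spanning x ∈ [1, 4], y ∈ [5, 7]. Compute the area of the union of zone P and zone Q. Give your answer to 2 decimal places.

10.00

By inclusion–exclusion:
Individual areas: |zone P| = 6, |zone Q| = 6.
|zone P∩zone Q|: x∈[2,4], y∈[5,6] → 2·1 = 2.
|zone P ∪ zone Q| = 12 − 2 = 10.00.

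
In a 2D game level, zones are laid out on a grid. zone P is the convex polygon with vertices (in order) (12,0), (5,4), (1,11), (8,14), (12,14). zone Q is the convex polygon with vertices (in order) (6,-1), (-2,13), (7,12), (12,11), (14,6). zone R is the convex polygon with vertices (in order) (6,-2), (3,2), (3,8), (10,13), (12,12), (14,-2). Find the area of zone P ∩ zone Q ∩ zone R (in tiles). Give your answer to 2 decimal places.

62.76

The intersection is the polygon with vertices (3,7.5), (3,8), (8.25,11.75), (12,11), (12,4.25), (9.062,1.679), (5,4).
By the shoelace formula its area is 62.76.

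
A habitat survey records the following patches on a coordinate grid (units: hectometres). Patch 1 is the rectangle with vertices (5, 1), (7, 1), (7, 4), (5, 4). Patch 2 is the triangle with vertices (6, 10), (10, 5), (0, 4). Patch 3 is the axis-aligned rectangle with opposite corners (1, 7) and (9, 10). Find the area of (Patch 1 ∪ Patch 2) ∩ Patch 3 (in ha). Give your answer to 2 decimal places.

The region (Patch 1 ∪ Patch 2) ∩ Patch 3 is the polygon with vertices (6,10), (8.4,7), (3,7).
By the shoelace formula its area is 8.10.

8.10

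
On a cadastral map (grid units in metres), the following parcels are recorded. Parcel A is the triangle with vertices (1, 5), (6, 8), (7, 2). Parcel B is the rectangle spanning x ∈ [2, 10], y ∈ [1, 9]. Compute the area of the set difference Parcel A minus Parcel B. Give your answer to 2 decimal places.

|Parcel A| = 16.5, |Parcel A∩Parcel B| = 15.95.
|Parcel A ∖ Parcel B| = |Parcel A| − |Parcel A∩Parcel B| = 16.5 − 15.95 = 0.55.

0.55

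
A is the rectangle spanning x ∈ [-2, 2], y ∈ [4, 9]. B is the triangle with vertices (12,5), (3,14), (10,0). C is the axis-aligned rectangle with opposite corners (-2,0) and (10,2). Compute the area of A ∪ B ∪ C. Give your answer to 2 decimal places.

74.50

By inclusion–exclusion:
Individual areas: |A| = 20, |B| = 31.5, |C| = 24.
|A∩B| = 0.
|A∩C| = 0 (no overlap).
|B∩C| = 1.
|A∩B∩C| = 0.
|A ∪ B ∪ C| = 75.5 − 1 + 0 = 74.50.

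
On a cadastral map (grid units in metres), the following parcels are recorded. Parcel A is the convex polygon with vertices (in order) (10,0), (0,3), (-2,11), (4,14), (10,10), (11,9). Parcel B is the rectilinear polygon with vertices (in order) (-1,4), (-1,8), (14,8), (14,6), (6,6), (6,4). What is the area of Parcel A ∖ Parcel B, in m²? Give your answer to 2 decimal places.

86.57

|Parcel A| = 123, |Parcel A∩Parcel B| = 36.4306.
|Parcel A ∖ Parcel B| = |Parcel A| − |Parcel A∩Parcel B| = 123 − 36.4306 = 86.57.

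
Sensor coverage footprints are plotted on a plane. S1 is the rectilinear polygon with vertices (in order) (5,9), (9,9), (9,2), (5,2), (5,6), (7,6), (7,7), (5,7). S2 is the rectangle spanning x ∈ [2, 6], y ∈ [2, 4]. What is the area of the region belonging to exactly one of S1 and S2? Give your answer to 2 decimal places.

|S1| = 26, |S2| = 8, |S1∩S2| = 2.
|S1 △ S2| = |S1| + |S2| − 2·|S1∩S2| = 26 + 8 − 4 = 30.00.

30.00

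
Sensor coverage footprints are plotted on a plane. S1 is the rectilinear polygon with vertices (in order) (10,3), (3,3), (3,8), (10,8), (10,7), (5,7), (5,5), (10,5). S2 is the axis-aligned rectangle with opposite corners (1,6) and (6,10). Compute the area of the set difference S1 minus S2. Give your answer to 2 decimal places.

20.00

|S1| = 25, |S1∩S2| = 5.
|S1 ∖ S2| = |S1| − |S1∩S2| = 25 − 5 = 20.00.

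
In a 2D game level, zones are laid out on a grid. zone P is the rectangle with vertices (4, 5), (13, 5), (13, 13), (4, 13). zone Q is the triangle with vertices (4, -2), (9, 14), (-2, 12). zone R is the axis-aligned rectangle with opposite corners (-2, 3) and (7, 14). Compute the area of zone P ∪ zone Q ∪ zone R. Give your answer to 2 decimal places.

By inclusion–exclusion:
Individual areas: |zone P| = 72, |zone Q| = 83, |zone R| = 99.
|zone P∩zone Q| = 27.5.
|zone P∩zone R|: x∈[4,7], y∈[5,13] → 3·8 = 24.
|zone Q∩zone R| = 67.7002.
|zone P∩zone Q∩zone R| = 22.9438.
|zone P ∪ zone Q ∪ zone R| = 254 − 119.2002 + 22.9438 = 157.74.

157.74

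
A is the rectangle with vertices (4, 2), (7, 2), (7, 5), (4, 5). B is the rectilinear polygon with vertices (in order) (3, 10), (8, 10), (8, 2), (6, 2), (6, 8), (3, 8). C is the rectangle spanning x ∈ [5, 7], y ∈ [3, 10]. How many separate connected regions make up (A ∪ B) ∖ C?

(A ∪ B) ∖ C splits into 2 disjoint pieces (area 13, area 4).

2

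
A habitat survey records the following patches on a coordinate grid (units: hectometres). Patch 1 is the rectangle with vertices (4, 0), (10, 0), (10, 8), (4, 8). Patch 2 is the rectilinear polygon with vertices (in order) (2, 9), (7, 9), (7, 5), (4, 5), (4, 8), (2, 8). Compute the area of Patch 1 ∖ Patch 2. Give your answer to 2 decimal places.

|Patch 1| = 48, |Patch 1∩Patch 2| = 9.
|Patch 1 ∖ Patch 2| = |Patch 1| − |Patch 1∩Patch 2| = 48 − 9 = 39.00.

39.00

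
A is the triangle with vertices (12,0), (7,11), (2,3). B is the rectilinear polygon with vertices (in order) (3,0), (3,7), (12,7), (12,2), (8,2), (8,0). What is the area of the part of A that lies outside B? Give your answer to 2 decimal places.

|A| = 47.5, |A∩B| = 33.2227.
|A ∖ B| = |A| − |A∩B| = 47.5 − 33.2227 = 14.28.

14.28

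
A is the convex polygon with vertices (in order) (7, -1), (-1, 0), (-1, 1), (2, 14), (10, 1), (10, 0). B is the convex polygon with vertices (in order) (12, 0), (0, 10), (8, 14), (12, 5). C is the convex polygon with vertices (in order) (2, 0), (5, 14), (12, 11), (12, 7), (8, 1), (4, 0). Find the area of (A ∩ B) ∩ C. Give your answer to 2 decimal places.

The region (A ∩ B) ∩ C is the polygon with vertices (9.04,2.56), (9,2.5), (3.515,7.071), (4.225,10.384).
By the shoelace formula its area is 11.01.

11.01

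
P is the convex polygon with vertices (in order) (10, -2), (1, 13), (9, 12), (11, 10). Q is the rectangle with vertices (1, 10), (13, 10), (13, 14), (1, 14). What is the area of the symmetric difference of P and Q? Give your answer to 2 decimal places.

77.90

|P| = 68.5, |Q| = 48, |P∩Q| = 19.3.
|P △ Q| = |P| + |Q| − 2·|P∩Q| = 68.5 + 48 − 38.6 = 77.90.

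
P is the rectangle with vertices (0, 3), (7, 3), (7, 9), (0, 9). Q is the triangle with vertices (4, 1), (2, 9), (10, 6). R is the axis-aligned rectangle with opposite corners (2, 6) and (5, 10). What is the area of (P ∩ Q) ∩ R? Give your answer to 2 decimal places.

The region (P ∩ Q) ∩ R is the polygon with vertices (2,9), (5,7.875), (5,6), (2.75,6).
By the shoelace formula its area is 6.19.

6.19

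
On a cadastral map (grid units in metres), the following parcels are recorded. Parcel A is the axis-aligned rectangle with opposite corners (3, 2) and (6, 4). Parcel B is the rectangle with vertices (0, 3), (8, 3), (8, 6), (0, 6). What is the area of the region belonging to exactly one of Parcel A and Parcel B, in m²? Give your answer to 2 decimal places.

24.00

|Parcel A∩Parcel B|: x∈[3,6], y∈[3,4] → 3·1 = 3.
|Parcel A △ Parcel B| = |Parcel A| + |Parcel B| − 2·|Parcel A∩Parcel B| = 6 + 24 − 6 = 24.00.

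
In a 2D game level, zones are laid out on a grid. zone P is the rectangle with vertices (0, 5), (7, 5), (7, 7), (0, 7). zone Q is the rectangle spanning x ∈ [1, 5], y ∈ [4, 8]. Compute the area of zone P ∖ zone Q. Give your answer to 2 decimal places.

|zone P∩zone Q|: x∈[1,5], y∈[5,7] → 4·2 = 8.
|zone P| = 14.
|zone P ∖ zone Q| = |zone P| − |zone P∩zone Q| = 14 − 8 = 6.00.

6.00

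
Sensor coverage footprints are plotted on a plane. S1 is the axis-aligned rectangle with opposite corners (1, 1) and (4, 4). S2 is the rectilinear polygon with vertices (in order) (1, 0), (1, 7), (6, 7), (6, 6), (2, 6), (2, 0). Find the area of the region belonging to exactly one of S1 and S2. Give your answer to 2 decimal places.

|S1| = 9, |S2| = 11, |S1∩S2| = 3.
|S1 △ S2| = |S1| + |S2| − 2·|S1∩S2| = 9 + 11 − 6 = 14.00.

14.00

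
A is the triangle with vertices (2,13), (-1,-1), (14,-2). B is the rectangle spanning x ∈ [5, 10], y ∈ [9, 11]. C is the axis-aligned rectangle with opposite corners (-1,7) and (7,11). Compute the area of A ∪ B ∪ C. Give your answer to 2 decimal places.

By inclusion–exclusion:
Individual areas: |A| = 106.5, |B| = 10, |C| = 32.
|A∩B| = 0.025.
|A∩C| = 16.2286.
|B∩C|: x∈[5,7], y∈[9,11] → 2·2 = 4.
|A∩B∩C| = 0.025.
|A ∪ B ∪ C| = 148.5 − 20.2536 + 0.025 = 128.27.

128.27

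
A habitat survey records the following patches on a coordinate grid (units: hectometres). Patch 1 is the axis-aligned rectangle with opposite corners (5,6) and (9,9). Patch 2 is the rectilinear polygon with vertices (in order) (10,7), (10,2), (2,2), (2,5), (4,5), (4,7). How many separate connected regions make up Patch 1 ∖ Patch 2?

1

Patch 1 ∖ Patch 2 is a single connected region.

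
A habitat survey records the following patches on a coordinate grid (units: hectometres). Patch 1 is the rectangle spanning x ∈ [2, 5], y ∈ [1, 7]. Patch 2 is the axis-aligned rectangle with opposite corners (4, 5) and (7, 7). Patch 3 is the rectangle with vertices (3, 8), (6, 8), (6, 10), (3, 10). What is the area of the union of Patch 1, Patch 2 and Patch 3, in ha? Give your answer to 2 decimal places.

28.00

By inclusion–exclusion:
Individual areas: |Patch 1| = 18, |Patch 2| = 6, |Patch 3| = 6.
|Patch 1∩Patch 2|: x∈[4,5], y∈[5,7] → 1·2 = 2.
|Patch 1∩Patch 3| = 0 (no overlap).
|Patch 2∩Patch 3| = 0 (no overlap).
|Patch 1∩Patch 2∩Patch 3| = 0.
|Patch 1 ∪ Patch 2 ∪ Patch 3| = 30 − 2 + 0 = 28.00.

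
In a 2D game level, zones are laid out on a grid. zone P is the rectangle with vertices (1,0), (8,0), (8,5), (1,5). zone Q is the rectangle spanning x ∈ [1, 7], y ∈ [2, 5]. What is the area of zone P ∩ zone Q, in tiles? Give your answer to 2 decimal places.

|zone P∩zone Q|: x∈[1,7], y∈[2,5] → 6·3 = 18.

18.00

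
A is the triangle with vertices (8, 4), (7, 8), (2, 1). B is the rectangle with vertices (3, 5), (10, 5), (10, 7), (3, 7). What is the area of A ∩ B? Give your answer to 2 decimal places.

3.86

The intersection is the polygon with vertices (7.75,5), (4.857,5), (6.286,7), (7.25,7).
By the shoelace formula its area is 3.86.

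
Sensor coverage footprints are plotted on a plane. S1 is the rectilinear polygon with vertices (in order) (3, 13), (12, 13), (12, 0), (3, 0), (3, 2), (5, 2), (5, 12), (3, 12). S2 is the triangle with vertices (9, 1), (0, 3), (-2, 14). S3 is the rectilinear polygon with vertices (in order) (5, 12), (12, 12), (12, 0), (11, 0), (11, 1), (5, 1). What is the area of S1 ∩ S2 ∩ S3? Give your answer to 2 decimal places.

7.68

The intersection is the polygon with vertices (5,5.727), (9,1), (5,1.889), (5,2).
By the shoelace formula its area is 7.68.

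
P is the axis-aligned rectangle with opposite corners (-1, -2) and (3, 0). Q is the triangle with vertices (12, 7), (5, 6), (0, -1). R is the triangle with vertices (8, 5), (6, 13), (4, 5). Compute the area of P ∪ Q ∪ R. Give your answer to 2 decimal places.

41.85

By inclusion–exclusion:
Individual areas: |P| = 8, |Q| = 22, |R| = 16.
|P∩Q| = 0.3929.
|P∩R| = 0.
|Q∩R| = 3.7537.
|P∩Q∩R| = 0.
|P ∪ Q ∪ R| = 46 − 4.1466 + 0 = 41.85.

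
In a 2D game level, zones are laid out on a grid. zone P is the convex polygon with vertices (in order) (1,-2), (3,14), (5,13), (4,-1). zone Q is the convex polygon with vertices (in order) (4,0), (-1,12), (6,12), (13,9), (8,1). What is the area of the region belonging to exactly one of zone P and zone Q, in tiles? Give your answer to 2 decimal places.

91.96

|zone P| = 37.5, |zone Q| = 100.5, |zone P∩zone Q| = 23.0186.
|zone P △ zone Q| = |zone P| + |zone Q| − 2·|zone P∩zone Q| = 37.5 + 100.5 − 46.0372 = 91.96.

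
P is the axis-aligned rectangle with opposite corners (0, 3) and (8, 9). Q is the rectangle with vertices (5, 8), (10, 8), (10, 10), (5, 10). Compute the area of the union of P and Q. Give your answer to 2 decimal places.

55.00

By inclusion–exclusion:
Individual areas: |P| = 48, |Q| = 10.
|P∩Q|: x∈[5,8], y∈[8,9] → 3·1 = 3.
|P ∪ Q| = 58 − 3 = 55.00.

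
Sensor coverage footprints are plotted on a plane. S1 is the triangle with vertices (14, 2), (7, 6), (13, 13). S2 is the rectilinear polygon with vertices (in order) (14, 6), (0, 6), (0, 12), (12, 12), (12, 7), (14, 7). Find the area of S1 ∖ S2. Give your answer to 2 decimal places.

|S1| = 36.5, |S1∩S2| = 16.1742.
|S1 ∖ S2| = |S1| − |S1∩S2| = 36.5 − 16.1742 = 20.33.

20.33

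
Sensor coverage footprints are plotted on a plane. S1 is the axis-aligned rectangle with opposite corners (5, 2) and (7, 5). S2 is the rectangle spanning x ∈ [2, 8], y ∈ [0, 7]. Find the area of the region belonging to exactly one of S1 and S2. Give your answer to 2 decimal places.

36.00

|S1∩S2|: x∈[5,7], y∈[2,5] → 2·3 = 6.
|S1 △ S2| = |S1| + |S2| − 2·|S1∩S2| = 6 + 42 − 12 = 36.00.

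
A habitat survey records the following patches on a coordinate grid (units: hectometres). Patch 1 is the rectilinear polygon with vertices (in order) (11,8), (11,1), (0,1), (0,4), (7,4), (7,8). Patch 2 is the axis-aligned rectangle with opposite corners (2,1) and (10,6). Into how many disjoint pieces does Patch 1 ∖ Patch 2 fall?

Patch 1 ∖ Patch 2 splits into 2 disjoint pieces (area 13, area 6).

2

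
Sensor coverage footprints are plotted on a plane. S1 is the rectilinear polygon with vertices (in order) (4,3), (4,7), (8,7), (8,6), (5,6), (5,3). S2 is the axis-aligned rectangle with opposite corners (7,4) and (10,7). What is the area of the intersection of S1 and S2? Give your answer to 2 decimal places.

The intersection is the polygon with vertices (8,7), (8,6), (7,6), (7,7).
By the shoelace formula its area is 1.00.

1.00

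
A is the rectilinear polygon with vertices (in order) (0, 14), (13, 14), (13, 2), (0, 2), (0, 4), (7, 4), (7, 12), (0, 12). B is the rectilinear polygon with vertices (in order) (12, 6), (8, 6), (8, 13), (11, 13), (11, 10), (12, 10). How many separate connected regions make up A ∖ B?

A ∖ B is a single connected region.

1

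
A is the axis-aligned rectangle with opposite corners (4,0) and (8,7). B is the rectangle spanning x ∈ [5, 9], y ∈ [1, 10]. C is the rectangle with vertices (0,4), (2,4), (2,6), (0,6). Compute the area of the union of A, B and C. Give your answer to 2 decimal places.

50.00

By inclusion–exclusion:
Individual areas: |A| = 28, |B| = 36, |C| = 4.
|A∩B|: x∈[5,8], y∈[1,7] → 3·6 = 18.
|A∩C| = 0 (no overlap).
|B∩C| = 0 (no overlap).
|A∩B∩C| = 0.
|A ∪ B ∪ C| = 68 − 18 + 0 = 50.00.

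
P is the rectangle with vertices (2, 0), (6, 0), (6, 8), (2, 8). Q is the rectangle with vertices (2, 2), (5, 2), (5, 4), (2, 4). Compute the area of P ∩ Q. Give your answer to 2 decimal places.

|P∩Q|: x∈[2,5], y∈[2,4] → 3·2 = 6.

6.00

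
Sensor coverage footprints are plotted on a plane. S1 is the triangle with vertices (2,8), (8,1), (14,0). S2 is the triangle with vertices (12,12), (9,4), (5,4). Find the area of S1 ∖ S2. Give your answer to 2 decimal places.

|S1| = 18, |S1∩S2| = 1.8417.
|S1 ∖ S2| = |S1| − |S1∩S2| = 18 − 1.8417 = 16.16.

16.16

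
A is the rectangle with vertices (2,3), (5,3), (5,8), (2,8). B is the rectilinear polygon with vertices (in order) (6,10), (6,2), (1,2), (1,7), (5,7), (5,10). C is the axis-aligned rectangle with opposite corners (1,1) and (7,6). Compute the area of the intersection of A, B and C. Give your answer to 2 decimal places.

The intersection is the polygon with vertices (2,3), (2,6), (5,6), (5,3).
By the shoelace formula its area is 9.00.

9.00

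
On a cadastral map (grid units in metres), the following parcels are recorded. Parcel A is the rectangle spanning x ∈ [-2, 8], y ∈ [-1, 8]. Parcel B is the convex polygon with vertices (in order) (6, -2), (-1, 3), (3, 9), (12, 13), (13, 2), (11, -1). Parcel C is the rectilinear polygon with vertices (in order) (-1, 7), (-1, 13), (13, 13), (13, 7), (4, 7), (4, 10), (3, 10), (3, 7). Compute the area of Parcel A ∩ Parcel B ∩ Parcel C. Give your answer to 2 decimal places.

5.00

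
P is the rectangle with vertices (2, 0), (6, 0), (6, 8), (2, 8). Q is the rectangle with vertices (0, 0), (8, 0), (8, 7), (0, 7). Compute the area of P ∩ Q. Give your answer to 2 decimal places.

|P∩Q|: x∈[2,6], y∈[0,7] → 4·7 = 28.

28.00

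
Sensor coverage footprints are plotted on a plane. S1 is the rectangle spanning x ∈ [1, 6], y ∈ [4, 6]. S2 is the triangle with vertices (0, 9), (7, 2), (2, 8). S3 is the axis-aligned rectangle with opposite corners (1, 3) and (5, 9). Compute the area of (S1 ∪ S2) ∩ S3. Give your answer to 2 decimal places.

|S1 ∪ S2| = 12.5.
|(S1 ∪ S2) ∩ S3| = 9.92.

9.92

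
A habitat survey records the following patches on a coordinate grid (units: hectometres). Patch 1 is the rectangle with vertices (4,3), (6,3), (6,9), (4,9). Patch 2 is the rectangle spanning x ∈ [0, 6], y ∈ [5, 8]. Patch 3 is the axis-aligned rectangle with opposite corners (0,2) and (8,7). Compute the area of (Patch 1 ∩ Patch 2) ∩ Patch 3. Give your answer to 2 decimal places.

4.00

The region (Patch 1 ∩ Patch 2) ∩ Patch 3 is the polygon with vertices (4,5), (4,7), (6,7), (6,5).
By the shoelace formula its area is 4.00.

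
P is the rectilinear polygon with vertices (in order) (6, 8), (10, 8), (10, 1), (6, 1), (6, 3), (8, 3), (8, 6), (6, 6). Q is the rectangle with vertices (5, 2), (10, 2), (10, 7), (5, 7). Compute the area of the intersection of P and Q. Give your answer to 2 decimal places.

14.00

The intersection is the polygon with vertices (10,2), (6,2), (6,3), (8,3), (8,6), (6,6), (6,7), (10,7).
By the shoelace formula its area is 14.00.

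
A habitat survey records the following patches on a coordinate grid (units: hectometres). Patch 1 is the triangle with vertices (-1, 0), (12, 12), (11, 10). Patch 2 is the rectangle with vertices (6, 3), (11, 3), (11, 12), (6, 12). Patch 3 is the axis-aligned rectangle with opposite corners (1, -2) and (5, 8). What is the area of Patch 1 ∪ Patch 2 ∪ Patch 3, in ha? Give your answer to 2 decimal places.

By inclusion–exclusion:
Individual areas: |Patch 1| = 7, |Patch 2| = 45, |Patch 3| = 40.
|Patch 1∩Patch 2| = 4.2628.
|Patch 1∩Patch 3| = 1.4359.
|Patch 2∩Patch 3| = 0 (no overlap).
|Patch 1∩Patch 2∩Patch 3| = 0.
|Patch 1 ∪ Patch 2 ∪ Patch 3| = 92 − 5.6987 + 0 = 86.30.

86.30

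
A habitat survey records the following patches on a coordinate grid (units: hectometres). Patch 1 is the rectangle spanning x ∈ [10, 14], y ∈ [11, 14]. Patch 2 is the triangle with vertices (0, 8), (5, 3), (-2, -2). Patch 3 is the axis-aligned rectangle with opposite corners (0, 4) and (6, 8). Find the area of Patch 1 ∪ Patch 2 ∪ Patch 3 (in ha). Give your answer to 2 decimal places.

By inclusion–exclusion:
Individual areas: |Patch 1| = 12, |Patch 2| = 30, |Patch 3| = 24.
|Patch 1∩Patch 2| = 0.
|Patch 1∩Patch 3| = 0 (no overlap).
|Patch 2∩Patch 3| = 8.
|Patch 1∩Patch 2∩Patch 3| = 0.
|Patch 1 ∪ Patch 2 ∪ Patch 3| = 66 − 8 + 0 = 58.00.

58.00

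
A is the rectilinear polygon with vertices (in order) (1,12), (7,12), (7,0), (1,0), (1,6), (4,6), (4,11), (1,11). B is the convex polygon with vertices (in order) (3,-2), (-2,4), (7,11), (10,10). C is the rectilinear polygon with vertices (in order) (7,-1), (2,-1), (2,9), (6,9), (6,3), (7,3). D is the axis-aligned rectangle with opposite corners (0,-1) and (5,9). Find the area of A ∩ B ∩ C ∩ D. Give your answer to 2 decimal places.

The intersection is the polygon with vertices (2,0), (2,6), (4,6), (4,8.667), (4.429,9), (5,9), (5,1.429), (4.167,0).
By the shoelace formula its area is 20.33.

20.33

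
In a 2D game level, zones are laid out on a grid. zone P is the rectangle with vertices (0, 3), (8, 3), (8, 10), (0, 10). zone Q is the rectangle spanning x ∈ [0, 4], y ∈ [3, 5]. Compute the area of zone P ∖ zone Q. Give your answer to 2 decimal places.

|zone P∩zone Q|: x∈[0,4], y∈[3,5] → 4·2 = 8.
|zone P| = 56.
|zone P ∖ zone Q| = |zone P| − |zone P∩zone Q| = 56 − 8 = 48.00.

48.00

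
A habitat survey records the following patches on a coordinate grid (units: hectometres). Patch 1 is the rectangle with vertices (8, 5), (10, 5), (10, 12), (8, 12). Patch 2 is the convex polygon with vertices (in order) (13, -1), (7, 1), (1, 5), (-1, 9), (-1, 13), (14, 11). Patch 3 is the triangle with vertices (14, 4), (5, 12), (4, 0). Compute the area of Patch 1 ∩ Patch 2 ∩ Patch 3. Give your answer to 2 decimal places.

The intersection is the polygon with vertices (8,5), (8,9.333), (10,7.556), (10,5).
By the shoelace formula its area is 6.89.

6.89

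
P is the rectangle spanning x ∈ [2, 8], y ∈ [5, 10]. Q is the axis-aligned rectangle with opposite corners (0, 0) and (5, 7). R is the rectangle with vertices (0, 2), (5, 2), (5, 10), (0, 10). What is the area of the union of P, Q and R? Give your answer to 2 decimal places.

65.00

By inclusion–exclusion:
Individual areas: |P| = 30, |Q| = 35, |R| = 40.
|P∩Q|: x∈[2,5], y∈[5,7] → 3·2 = 6.
|P∩R|: x∈[2,5], y∈[5,10] → 3·5 = 15.
|Q∩R|: x∈[0,5], y∈[2,7] → 5·5 = 25.
|P∩Q∩R| = 6.
|P ∪ Q ∪ R| = 105 − 46 + 6 = 65.00.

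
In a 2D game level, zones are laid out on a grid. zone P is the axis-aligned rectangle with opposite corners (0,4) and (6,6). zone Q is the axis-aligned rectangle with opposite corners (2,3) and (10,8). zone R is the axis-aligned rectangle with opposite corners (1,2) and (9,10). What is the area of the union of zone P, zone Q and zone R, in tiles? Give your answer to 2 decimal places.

71.00

By inclusion–exclusion:
Individual areas: |zone P| = 12, |zone Q| = 40, |zone R| = 64.
|zone P∩zone Q|: x∈[2,6], y∈[4,6] → 4·2 = 8.
|zone P∩zone R|: x∈[1,6], y∈[4,6] → 5·2 = 10.
|zone Q∩zone R|: x∈[2,9], y∈[3,8] → 7·5 = 35.
|zone P∩zone Q∩zone R| = 8.
|zone P ∪ zone Q ∪ zone R| = 116 − 53 + 8 = 71.00.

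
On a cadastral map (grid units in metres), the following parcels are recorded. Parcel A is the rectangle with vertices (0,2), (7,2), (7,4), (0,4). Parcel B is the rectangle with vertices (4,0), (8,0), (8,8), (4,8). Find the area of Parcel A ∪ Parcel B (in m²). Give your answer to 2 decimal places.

By inclusion–exclusion:
Individual areas: |Parcel A| = 14, |Parcel B| = 32.
|Parcel A∩Parcel B|: x∈[4,7], y∈[2,4] → 3·2 = 6.
|Parcel A ∪ Parcel B| = 46 − 6 = 40.00.

40.00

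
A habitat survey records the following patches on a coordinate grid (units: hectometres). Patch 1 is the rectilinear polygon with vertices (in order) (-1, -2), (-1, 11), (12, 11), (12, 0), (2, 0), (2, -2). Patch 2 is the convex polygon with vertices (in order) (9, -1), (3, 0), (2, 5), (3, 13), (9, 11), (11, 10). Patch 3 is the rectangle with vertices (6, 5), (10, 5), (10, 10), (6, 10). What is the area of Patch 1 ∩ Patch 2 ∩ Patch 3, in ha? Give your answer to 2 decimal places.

20.00

The intersection is the polygon with vertices (6,5), (6,10), (10,10), (10,5).
By the shoelace formula its area is 20.00.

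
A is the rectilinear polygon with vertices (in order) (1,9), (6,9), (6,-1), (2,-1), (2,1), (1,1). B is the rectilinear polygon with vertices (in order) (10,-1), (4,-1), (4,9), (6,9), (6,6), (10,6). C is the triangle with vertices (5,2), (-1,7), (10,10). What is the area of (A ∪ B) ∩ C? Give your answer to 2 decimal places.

25.47

The region (A ∪ B) ∩ C is the polygon with vertices (6,6), (7.5,6), (5,2), (1,5.333), (1,7.545), (6,8.909).
By the shoelace formula its area is 25.47.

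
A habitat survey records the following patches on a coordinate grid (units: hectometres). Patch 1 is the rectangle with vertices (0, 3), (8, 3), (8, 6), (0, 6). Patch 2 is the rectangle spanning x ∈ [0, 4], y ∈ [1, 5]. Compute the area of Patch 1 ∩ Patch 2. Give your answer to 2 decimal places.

8.00

|Patch 1∩Patch 2|: x∈[0,4], y∈[3,5] → 4·2 = 8.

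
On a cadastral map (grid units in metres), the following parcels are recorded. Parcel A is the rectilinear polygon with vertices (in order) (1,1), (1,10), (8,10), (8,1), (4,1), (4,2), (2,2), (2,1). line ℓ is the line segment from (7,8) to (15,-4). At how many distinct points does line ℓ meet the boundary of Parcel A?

The segment meets the boundary at (8,6.5).

1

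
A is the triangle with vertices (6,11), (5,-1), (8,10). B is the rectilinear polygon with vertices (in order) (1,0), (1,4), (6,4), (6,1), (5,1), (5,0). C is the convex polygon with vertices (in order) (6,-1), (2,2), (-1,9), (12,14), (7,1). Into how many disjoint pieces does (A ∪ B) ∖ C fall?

(A ∪ B) ∖ C splits into 2 disjoint pieces (area 0.0416, area 5.8095).

2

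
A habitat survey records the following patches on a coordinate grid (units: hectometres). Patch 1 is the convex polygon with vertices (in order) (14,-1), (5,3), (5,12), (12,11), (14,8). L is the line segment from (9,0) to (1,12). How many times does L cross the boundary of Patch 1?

2

The segment meets the boundary at (7.842,1.737), (5,6).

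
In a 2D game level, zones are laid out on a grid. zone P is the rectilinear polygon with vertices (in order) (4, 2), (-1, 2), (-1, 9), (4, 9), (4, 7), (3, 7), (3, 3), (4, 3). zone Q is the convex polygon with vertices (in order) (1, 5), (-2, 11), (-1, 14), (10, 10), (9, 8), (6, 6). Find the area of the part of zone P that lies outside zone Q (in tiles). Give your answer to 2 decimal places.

17.40

|zone P| = 31, |zone P∩zone Q| = 13.6.
|zone P ∖ zone Q| = |zone P| − |zone P∩zone Q| = 31 − 13.6 = 17.40.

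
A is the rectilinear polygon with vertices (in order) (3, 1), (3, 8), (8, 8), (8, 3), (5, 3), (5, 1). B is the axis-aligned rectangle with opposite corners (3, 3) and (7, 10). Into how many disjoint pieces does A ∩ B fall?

1

A ∩ B is a single connected region.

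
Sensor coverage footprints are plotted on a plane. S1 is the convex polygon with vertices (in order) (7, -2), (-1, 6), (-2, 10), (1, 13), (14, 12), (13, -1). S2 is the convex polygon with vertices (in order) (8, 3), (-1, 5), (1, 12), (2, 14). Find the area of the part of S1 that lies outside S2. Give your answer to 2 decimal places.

|S1| = 176.5, |S1∩S2| = 43.8589.
|S1 ∖ S2| = |S1| − |S1∩S2| = 176.5 − 43.8589 = 132.64.

132.64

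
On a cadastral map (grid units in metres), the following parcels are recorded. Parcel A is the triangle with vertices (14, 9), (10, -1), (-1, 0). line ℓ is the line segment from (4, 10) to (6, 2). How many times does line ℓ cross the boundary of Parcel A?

1

The segment meets the boundary at (5.522,3.913).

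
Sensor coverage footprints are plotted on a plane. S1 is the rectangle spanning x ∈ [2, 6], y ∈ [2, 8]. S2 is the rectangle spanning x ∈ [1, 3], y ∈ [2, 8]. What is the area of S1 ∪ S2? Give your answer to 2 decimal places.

30.00

By inclusion–exclusion:
Individual areas: |S1| = 24, |S2| = 12.
|S1∩S2|: x∈[2,3], y∈[2,8] → 1·6 = 6.
|S1 ∪ S2| = 36 − 6 = 30.00.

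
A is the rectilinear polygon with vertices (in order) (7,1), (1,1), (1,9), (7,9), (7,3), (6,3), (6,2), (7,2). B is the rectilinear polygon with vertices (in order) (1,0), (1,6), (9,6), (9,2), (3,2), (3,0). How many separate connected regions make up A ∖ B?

2

A ∖ B splits into 2 disjoint pieces (area 4, area 18).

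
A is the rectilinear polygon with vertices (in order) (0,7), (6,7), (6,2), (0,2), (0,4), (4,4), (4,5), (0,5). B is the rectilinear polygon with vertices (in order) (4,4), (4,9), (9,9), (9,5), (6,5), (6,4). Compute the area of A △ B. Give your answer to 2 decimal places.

36.00

|A| = 26, |B| = 22, |A∩B| = 6.
|A △ B| = |A| + |B| − 2·|A∩B| = 26 + 22 − 12 = 36.00.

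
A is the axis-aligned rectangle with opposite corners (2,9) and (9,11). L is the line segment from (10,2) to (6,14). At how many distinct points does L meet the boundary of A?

2

The segment meets the boundary at (7,11), (7.667,9).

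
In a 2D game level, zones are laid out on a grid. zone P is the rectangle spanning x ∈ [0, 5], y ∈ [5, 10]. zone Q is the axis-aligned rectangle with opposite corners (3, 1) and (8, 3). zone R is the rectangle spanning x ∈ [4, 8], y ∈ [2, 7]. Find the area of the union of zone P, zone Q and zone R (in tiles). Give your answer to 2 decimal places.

49.00

By inclusion–exclusion:
Individual areas: |zone P| = 25, |zone Q| = 10, |zone R| = 20.
|zone P∩zone Q| = 0 (no overlap).
|zone P∩zone R|: x∈[4,5], y∈[5,7] → 1·2 = 2.
|zone Q∩zone R|: x∈[4,8], y∈[2,3] → 4·1 = 4.
|zone P∩zone Q∩zone R| = 0.
|zone P ∪ zone Q ∪ zone R| = 55 − 6 + 0 = 49.00.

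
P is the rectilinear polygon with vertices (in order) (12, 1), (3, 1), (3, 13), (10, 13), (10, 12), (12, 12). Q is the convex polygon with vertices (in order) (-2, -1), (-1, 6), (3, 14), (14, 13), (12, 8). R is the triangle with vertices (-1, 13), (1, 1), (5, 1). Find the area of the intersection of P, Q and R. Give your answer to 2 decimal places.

The intersection is the polygon with vertices (3,2.214), (3,5), (4.054,2.892).
By the shoelace formula its area is 1.47.

1.47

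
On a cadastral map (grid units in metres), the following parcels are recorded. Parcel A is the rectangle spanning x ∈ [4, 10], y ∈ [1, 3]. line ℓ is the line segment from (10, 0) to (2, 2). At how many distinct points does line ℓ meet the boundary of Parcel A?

2

The segment meets the boundary at (4,1.5), (6,1).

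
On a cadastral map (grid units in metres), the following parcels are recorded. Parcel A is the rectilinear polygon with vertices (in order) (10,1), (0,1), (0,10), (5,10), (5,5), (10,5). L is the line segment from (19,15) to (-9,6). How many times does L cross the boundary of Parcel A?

2

The segment meets the boundary at (0,8.893), (3.444,10).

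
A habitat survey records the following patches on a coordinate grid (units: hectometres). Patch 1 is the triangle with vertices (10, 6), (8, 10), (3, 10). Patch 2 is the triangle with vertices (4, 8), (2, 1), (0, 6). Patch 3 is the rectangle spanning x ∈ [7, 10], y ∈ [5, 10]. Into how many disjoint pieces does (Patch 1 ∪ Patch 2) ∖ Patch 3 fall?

(Patch 1 ∪ Patch 2) ∖ Patch 3 splits into 2 disjoint pieces (area 4.5714, area 12).

2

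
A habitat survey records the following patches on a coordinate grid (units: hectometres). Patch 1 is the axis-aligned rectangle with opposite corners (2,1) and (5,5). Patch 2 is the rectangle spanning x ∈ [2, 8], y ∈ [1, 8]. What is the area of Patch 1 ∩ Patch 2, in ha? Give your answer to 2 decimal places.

|Patch 1∩Patch 2|: x∈[2,5], y∈[1,5] → 3·4 = 12.

12.00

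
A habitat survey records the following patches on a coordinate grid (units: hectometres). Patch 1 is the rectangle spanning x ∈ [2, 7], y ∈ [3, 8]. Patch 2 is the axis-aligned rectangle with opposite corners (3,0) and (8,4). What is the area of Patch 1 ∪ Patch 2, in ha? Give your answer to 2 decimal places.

By inclusion–exclusion:
Individual areas: |Patch 1| = 25, |Patch 2| = 20.
|Patch 1∩Patch 2|: x∈[3,7], y∈[3,4] → 4·1 = 4.
|Patch 1 ∪ Patch 2| = 45 − 4 = 41.00.

41.00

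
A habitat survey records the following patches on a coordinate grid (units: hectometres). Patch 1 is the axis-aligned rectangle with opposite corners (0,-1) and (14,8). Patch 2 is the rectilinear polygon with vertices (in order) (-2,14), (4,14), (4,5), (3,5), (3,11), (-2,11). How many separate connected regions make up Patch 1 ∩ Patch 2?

Patch 1 ∩ Patch 2 is a single connected region.

1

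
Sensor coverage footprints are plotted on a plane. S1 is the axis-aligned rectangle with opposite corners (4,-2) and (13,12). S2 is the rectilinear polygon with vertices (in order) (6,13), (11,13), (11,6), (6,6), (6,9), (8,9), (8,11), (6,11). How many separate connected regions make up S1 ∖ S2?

S1 ∖ S2 is a single connected region.

1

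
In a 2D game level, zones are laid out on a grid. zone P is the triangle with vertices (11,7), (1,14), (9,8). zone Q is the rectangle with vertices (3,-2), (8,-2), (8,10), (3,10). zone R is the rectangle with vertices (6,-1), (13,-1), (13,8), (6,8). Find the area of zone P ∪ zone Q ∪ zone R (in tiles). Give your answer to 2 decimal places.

By inclusion–exclusion:
Individual areas: |zone P| = 2, |zone Q| = 60, |zone R| = 63.
|zone P∩zone Q| = 0.4631.
|zone P∩zone R| = 0.2857.
|zone Q∩zone R|: x∈[6,8], y∈[-1,8] → 2·9 = 18.
|zone P∩zone Q∩zone R| = 0.
|zone P ∪ zone Q ∪ zone R| = 125 − 18.7488 + 0 = 106.25.

106.25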